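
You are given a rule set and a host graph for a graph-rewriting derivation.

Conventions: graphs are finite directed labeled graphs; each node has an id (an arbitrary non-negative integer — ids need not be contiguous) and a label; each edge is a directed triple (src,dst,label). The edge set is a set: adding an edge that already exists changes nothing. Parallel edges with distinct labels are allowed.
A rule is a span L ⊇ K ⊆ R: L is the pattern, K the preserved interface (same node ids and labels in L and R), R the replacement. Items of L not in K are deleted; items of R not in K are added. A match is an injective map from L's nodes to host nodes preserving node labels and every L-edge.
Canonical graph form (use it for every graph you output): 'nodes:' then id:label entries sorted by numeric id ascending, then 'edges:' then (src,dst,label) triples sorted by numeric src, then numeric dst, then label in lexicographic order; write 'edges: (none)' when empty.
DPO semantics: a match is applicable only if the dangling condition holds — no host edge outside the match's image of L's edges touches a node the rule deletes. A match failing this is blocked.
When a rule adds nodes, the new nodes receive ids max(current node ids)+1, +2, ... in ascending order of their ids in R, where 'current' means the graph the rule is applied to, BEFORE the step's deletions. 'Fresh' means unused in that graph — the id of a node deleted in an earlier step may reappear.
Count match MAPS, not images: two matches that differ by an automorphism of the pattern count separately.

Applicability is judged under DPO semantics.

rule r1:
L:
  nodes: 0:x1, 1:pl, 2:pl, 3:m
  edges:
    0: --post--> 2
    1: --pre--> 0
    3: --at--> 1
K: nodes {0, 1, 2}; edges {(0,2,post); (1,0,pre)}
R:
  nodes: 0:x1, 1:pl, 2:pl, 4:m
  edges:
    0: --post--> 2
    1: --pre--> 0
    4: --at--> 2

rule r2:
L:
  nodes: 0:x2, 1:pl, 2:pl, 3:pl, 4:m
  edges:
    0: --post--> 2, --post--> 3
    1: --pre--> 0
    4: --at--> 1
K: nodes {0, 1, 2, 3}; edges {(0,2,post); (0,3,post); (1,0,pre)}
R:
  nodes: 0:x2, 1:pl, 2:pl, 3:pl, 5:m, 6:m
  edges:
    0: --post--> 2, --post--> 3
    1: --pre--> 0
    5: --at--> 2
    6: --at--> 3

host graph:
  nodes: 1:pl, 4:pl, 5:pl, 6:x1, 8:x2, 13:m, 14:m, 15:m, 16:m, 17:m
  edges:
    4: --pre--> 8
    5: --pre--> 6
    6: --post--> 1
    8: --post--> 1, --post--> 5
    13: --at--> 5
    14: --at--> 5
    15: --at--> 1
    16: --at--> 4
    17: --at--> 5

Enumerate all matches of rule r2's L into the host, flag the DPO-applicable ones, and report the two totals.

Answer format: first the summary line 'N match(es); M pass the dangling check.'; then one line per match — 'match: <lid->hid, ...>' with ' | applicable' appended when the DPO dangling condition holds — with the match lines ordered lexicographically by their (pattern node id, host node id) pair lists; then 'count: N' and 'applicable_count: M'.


2 match(es); 2 pass the dangling check.
match: 0->8, 1->4, 2->1, 3->5, 4->16 | applicable
match: 0->8, 1->4, 2->5, 3->1, 4->16 | applicable
count: 2
applicable_count: 2


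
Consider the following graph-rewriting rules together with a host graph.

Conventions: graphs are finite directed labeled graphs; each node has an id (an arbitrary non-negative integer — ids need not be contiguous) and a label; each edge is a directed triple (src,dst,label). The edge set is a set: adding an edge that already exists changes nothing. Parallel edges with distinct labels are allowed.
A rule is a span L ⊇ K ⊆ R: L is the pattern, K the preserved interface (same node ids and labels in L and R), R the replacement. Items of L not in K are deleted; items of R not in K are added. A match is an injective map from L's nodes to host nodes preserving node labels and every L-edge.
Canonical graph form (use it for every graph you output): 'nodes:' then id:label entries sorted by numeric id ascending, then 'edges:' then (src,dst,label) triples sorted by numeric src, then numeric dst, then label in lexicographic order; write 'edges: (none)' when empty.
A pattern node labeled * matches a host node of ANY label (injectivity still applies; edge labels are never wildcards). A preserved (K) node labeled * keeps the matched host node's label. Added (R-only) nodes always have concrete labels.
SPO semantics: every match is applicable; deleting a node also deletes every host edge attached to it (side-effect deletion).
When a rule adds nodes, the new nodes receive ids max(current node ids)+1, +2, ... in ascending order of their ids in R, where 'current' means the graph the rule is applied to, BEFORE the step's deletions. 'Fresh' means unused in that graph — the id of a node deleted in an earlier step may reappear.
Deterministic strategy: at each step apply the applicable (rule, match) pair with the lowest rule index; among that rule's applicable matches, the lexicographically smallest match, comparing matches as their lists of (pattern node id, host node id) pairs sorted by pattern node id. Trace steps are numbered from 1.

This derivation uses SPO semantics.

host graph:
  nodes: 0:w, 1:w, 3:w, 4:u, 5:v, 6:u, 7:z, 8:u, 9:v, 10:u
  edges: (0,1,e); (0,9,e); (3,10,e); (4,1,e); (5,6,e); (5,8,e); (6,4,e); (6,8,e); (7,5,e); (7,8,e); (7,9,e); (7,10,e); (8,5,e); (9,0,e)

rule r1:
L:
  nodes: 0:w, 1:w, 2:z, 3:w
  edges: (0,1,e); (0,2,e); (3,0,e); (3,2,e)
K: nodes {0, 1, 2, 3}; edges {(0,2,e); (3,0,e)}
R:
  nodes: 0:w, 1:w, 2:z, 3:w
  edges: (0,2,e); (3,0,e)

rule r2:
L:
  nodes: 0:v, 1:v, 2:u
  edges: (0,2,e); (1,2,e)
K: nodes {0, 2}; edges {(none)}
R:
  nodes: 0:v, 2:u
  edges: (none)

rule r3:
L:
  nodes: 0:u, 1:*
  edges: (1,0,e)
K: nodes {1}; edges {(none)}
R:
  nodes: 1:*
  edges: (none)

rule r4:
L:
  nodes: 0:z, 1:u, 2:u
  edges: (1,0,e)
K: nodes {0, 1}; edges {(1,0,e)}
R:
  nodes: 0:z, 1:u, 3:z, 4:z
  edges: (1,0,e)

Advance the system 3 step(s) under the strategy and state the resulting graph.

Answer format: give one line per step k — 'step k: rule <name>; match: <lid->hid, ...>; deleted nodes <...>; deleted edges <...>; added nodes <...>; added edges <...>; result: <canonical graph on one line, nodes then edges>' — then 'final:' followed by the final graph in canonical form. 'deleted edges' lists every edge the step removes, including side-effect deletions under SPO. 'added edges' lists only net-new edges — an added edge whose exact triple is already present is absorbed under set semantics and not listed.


step 1: rule r3; match: 0->4, 1->6; deleted nodes 4; deleted edges (4,1,e); (6,4,e); added nodes (none); added edges (none); result: nodes: 0:w, 1:w, 3:w, 5:v, 6:u, 7:z, 8:u, 9:v, 10:u edges: (0,1,e); (0,9,e); (3,10,e); (5,6,e); (5,8,e); (6,8,e); (7,5,e); (7,8,e); (7,9,e); (7,10,e); (8,5,e); (9,0,e)
step 2: rule r3; match: 0->6, 1->5; deleted nodes 6; deleted edges (5,6,e); (6,8,e); added nodes (none); added edges (none); result: nodes: 0:w, 1:w, 3:w, 5:v, 7:z, 8:u, 9:v, 10:u edges: (0,1,e); (0,9,e); (3,10,e); (5,8,e); (7,5,e); (7,8,e); (7,9,e); (7,10,e); (8,5,e); (9,0,e)
step 3: rule r3; match: 0->8, 1->5; deleted nodes 8; deleted edges (5,8,e); (7,8,e); (8,5,e); added nodes (none); added edges (none); result: nodes: 0:w, 1:w, 3:w, 5:v, 7:z, 9:v, 10:u edges: (0,1,e); (0,9,e); (3,10,e); (7,5,e); (7,9,e); (7,10,e); (9,0,e)
final:
nodes: 0:w, 1:w, 3:w, 5:v, 7:z, 9:v, 10:u
edges: (0,1,e); (0,9,e); (3,10,e); (7,5,e); (7,9,e); (7,10,e); (9,0,e)


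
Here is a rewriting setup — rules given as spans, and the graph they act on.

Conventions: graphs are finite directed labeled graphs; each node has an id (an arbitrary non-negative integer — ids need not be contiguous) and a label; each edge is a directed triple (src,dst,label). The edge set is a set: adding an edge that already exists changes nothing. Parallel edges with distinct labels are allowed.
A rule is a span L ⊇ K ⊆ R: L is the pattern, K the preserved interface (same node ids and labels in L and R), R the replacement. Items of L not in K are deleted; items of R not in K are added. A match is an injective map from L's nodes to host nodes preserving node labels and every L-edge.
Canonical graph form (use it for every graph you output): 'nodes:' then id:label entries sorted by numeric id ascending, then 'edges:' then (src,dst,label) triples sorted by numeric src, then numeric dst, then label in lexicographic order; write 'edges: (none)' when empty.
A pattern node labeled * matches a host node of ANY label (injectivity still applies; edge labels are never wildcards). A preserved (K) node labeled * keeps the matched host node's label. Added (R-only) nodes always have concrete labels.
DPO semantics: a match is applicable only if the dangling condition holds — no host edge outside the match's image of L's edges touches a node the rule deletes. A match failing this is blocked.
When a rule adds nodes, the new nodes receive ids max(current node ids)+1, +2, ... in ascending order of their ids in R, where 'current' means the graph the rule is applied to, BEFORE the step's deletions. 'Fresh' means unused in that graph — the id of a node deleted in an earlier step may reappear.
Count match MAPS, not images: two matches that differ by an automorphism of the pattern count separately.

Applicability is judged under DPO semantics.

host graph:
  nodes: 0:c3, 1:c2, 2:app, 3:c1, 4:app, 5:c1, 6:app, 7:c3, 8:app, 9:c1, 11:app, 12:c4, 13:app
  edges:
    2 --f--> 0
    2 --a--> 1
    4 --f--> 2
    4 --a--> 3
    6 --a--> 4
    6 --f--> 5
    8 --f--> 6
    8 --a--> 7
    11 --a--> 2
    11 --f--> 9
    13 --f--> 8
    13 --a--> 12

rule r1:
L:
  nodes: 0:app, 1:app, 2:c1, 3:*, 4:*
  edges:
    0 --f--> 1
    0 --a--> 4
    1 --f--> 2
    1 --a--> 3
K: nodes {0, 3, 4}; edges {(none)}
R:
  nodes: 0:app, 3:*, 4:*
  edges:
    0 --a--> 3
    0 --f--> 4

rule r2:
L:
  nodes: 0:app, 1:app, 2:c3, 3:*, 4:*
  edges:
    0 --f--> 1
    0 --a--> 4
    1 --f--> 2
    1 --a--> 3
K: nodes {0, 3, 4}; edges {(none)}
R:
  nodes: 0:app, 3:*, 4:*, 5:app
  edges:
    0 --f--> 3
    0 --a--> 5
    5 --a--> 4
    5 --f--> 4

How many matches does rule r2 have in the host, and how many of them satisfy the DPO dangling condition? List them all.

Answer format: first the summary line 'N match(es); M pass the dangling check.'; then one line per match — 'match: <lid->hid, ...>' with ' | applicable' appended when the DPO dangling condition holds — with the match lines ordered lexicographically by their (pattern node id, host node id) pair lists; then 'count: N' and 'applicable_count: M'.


1 match(es); 0 pass the dangling check.
match: 0->4, 1->2, 2->0, 3->1, 4->3
count: 1
applicable_count: 0


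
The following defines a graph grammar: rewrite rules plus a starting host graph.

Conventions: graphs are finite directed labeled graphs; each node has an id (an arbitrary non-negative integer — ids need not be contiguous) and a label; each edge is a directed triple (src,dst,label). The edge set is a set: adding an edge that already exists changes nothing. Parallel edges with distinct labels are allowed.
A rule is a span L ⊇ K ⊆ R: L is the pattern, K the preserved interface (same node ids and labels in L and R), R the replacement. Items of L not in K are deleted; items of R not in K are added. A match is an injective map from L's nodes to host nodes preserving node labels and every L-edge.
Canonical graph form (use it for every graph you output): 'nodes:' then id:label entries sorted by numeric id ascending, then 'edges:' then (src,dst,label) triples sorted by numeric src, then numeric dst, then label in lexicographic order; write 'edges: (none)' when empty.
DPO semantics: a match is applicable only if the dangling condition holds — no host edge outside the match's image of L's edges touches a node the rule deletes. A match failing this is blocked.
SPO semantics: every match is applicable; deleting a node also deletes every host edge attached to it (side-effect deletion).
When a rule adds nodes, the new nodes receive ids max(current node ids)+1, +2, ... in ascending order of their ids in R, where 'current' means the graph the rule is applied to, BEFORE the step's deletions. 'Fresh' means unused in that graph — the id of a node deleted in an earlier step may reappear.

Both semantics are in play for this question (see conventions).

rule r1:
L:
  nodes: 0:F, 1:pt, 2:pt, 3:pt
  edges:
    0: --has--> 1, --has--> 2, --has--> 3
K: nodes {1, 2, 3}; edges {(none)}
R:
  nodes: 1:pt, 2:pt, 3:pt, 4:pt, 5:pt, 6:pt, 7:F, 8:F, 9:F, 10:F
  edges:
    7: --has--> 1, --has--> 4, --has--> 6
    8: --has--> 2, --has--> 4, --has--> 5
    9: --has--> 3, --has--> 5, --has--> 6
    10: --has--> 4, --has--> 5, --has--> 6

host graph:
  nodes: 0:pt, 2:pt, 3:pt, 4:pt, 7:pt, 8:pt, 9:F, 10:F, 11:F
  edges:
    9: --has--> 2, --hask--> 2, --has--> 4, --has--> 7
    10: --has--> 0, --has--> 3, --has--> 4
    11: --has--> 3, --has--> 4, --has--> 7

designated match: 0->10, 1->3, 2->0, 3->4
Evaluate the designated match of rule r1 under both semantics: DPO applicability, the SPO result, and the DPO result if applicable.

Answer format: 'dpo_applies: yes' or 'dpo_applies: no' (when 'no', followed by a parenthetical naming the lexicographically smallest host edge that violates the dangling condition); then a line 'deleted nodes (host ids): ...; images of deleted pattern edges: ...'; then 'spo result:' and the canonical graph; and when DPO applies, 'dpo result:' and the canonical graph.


dpo_applies: yes
deleted nodes (host ids): 10; images of deleted pattern edges: (10,0,has); (10,3,has); (10,4,has)
spo result:
nodes: 0:pt, 2:pt, 3:pt, 4:pt, 7:pt, 8:pt, 9:F, 11:F, 12:pt, 13:pt, 14:pt, 15:F, 16:F, 17:F, 18:F
edges: (9,2,has); (9,2,hask); (9,4,has); (9,7,has); (11,3,has); (11,4,has); (11,7,has); (15,3,has); (15,12,has); (15,14,has); (16,0,has); (16,12,has); (16,13,has); (17,4,has); (17,13,has); (17,14,has); (18,12,has); (18,13,has); (18,14,has)
dpo result:
nodes: 0:pt, 2:pt, 3:pt, 4:pt, 7:pt, 8:pt, 9:F, 11:F, 12:pt, 13:pt, 14:pt, 15:F, 16:F, 17:F, 18:F
edges: (9,2,has); (9,2,hask); (9,4,has); (9,7,has); (11,3,has); (11,4,has); (11,7,has); (15,3,has); (15,12,has); (15,14,has); (16,0,has); (16,12,has); (16,13,has); (17,4,has); (17,13,has); (17,14,has); (18,12,has); (18,13,has); (18,14,has)


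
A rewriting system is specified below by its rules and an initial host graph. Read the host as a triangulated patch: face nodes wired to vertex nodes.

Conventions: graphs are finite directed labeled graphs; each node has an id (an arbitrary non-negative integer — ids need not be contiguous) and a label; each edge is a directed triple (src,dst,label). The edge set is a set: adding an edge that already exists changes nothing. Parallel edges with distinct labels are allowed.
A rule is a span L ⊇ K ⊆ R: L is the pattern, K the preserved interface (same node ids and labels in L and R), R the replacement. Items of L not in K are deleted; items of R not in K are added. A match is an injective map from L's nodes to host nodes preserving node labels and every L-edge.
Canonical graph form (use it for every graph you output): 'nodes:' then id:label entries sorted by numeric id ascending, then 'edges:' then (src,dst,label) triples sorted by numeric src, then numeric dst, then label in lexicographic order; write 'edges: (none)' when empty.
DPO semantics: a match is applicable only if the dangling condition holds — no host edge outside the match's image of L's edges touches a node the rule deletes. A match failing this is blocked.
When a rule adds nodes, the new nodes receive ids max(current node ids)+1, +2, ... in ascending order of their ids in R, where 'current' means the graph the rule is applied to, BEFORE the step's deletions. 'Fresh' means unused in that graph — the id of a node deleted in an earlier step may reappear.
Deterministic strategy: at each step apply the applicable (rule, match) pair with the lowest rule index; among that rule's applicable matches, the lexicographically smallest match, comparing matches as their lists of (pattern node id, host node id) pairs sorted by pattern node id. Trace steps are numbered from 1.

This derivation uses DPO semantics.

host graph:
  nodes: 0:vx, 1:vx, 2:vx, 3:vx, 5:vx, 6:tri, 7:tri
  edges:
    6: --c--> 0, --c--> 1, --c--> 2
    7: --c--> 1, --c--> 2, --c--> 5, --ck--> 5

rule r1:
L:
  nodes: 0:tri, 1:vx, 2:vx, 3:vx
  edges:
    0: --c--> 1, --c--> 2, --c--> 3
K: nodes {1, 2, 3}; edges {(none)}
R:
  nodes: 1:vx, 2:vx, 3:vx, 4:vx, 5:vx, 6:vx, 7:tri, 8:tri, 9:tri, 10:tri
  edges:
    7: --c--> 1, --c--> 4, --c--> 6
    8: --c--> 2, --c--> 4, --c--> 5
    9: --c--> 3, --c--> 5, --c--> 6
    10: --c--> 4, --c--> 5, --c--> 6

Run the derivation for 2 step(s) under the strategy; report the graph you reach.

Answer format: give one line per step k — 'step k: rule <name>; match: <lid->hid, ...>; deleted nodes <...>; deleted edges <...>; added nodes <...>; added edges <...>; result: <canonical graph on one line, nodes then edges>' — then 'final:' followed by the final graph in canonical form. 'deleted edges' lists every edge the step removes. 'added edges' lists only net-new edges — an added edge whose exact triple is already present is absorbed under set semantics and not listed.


step 1: rule r1; match: 0->6, 1->0, 2->1, 3->2; deleted nodes 6; deleted edges (6,0,c); (6,1,c); (6,2,c); added nodes 8, 9, 10, 11, 12, 13, 14; added edges (11,0,c); (11,8,c); (11,10,c); (12,1,c); (12,8,c); (12,9,c); (13,2,c); (13,9,c); (13,10,c); (14,8,c); (14,9,c); (14,10,c); result: nodes: 0:vx, 1:vx, 2:vx, 3:vx, 5:vx, 7:tri, 8:vx, 9:vx, 10:vx, 11:tri, 12:tri, 13:tri, 14:tri edges: (7,1,c); (7,2,c); (7,5,c); (7,5,ck); (11,0,c); (11,8,c); (11,10,c); (12,1,c); (12,8,c); (12,9,c); (13,2,c); (13,9,c); (13,10,c); (14,8,c); (14,9,c); (14,10,c)
step 2: rule r1; match: 0->11, 1->0, 2->8, 3->10; deleted nodes 11; deleted edges (11,0,c); (11,8,c); (11,10,c); added nodes 15, 16, 17, 18, 19, 20, 21; added edges (18,0,c); (18,15,c); (18,17,c); (19,8,c); (19,15,c); (19,16,c); (20,10,c); (20,16,c); (20,17,c); (21,15,c); (21,16,c); (21,17,c); result: nodes: 0:vx, 1:vx, 2:vx, 3:vx, 5:vx, 7:tri, 8:vx, 9:vx, 10:vx, 12:tri, 13:tri, 14:tri, 15:vx, 16:vx, 17:vx, 18:tri, 19:tri, 20:tri, 21:tri edges: (7,1,c); (7,2,c); (7,5,c); (7,5,ck); (12,1,c); (12,8,c); (12,9,c); (13,2,c); (13,9,c); (13,10,c); (14,8,c); (14,9,c); (14,10,c); (18,0,c); (18,15,c); (18,17,c); (19,8,c); (19,15,c); (19,16,c); (20,10,c); (20,16,c); (20,17,c); (21,15,c); (21,16,c); (21,17,c)
final:
nodes: 0:vx, 1:vx, 2:vx, 3:vx, 5:vx, 7:tri, 8:vx, 9:vx, 10:vx, 12:tri, 13:tri, 14:tri, 15:vx, 16:vx, 17:vx, 18:tri, 19:tri, 20:tri, 21:tri
edges: (7,1,c); (7,2,c); (7,5,c); (7,5,ck); (12,1,c); (12,8,c); (12,9,c); (13,2,c); (13,9,c); (13,10,c); (14,8,c); (14,9,c); (14,10,c); (18,0,c); (18,15,c); (18,17,c); (19,8,c); (19,15,c); (19,16,c); (20,10,c); (20,16,c); (20,17,c); (21,15,c); (21,16,c); (21,17,c)


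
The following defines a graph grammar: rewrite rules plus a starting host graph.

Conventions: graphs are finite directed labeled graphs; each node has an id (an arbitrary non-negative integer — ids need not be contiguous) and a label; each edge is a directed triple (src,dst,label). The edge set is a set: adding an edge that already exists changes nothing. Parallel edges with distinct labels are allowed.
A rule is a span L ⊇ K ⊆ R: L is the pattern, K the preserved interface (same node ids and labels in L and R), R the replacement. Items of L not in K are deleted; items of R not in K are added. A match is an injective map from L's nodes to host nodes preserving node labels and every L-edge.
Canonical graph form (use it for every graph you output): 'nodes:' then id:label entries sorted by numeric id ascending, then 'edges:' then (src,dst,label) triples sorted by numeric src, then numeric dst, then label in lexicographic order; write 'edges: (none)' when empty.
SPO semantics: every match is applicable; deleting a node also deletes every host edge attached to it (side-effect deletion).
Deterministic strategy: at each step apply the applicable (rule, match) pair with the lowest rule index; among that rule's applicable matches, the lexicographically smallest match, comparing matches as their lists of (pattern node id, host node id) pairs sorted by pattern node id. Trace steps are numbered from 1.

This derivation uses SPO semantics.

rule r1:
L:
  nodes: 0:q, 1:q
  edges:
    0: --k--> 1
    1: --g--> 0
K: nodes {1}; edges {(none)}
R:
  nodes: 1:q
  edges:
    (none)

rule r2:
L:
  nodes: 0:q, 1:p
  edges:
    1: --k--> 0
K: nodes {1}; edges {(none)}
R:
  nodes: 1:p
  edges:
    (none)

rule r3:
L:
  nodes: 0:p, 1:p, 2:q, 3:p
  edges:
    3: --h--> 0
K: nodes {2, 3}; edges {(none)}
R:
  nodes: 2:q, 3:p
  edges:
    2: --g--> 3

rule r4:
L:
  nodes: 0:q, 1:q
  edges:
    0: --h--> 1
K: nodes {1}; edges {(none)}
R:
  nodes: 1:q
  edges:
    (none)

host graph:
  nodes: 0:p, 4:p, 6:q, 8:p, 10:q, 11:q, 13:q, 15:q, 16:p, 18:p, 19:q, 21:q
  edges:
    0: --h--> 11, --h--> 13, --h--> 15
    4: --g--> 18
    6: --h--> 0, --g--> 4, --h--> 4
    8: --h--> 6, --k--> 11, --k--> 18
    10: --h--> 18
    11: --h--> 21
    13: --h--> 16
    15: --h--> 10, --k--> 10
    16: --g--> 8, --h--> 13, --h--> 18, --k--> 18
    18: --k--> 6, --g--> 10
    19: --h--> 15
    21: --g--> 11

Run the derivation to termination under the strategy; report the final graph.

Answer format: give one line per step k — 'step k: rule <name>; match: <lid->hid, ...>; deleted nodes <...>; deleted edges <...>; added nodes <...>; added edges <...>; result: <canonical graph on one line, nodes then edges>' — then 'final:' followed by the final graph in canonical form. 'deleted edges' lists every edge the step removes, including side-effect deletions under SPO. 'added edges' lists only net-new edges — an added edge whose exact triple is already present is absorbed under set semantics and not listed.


step 1: rule r2; match: 0->6, 1->18; deleted nodes 6; deleted edges (6,0,h); (6,4,g); (6,4,h); (8,6,h); (18,6,k); added nodes (none); added edges (none); result: nodes: 0:p, 4:p, 8:p, 10:q, 11:q, 13:q, 15:q, 16:p, 18:p, 19:q, 21:q edges: (0,11,h); (0,13,h); (0,15,h); (4,18,g); (8,11,k); (8,18,k); (10,18,h); (11,21,h); (13,16,h); (15,10,h); (15,10,k); (16,8,g); (16,13,h); (16,18,h); (16,18,k); (18,10,g); (19,15,h); (21,11,g)
step 2: rule r2; match: 0->11, 1->8; deleted nodes 11; deleted edges (0,11,h); (8,11,k); (11,21,h); (21,11,g); added nodes (none); added edges (none); result: nodes: 0:p, 4:p, 8:p, 10:q, 13:q, 15:q, 16:p, 18:p, 19:q, 21:q edges: (0,13,h); (0,15,h); (4,18,g); (8,18,k); (10,18,h); (13,16,h); (15,10,h); (15,10,k); (16,8,g); (16,13,h); (16,18,h); (16,18,k); (18,10,g); (19,15,h)
step 3: rule r3; match: 0->18, 1->0, 2->10, 3->16; deleted nodes 0, 18; deleted edges (0,13,h); (0,15,h); (4,18,g); (8,18,k); (10,18,h); (16,18,h); (16,18,k); (18,10,g); added nodes (none); added edges (10,16,g); result: nodes: 4:p, 8:p, 10:q, 13:q, 15:q, 16:p, 19:q, 21:q edges: (10,16,g); (13,16,h); (15,10,h); (15,10,k); (16,8,g); (16,13,h); (19,15,h)
step 4: rule r4; match: 0->15, 1->10; deleted nodes 15; deleted edges (15,10,h); (15,10,k); (19,15,h); added nodes (none); added edges (none); result: nodes: 4:p, 8:p, 10:q, 13:q, 16:p, 19:q, 21:q edges: (10,16,g); (13,16,h); (16,8,g); (16,13,h)
final:
nodes: 4:p, 8:p, 10:q, 13:q, 16:p, 19:q, 21:q
edges: (10,16,g); (13,16,h); (16,8,g); (16,13,h)


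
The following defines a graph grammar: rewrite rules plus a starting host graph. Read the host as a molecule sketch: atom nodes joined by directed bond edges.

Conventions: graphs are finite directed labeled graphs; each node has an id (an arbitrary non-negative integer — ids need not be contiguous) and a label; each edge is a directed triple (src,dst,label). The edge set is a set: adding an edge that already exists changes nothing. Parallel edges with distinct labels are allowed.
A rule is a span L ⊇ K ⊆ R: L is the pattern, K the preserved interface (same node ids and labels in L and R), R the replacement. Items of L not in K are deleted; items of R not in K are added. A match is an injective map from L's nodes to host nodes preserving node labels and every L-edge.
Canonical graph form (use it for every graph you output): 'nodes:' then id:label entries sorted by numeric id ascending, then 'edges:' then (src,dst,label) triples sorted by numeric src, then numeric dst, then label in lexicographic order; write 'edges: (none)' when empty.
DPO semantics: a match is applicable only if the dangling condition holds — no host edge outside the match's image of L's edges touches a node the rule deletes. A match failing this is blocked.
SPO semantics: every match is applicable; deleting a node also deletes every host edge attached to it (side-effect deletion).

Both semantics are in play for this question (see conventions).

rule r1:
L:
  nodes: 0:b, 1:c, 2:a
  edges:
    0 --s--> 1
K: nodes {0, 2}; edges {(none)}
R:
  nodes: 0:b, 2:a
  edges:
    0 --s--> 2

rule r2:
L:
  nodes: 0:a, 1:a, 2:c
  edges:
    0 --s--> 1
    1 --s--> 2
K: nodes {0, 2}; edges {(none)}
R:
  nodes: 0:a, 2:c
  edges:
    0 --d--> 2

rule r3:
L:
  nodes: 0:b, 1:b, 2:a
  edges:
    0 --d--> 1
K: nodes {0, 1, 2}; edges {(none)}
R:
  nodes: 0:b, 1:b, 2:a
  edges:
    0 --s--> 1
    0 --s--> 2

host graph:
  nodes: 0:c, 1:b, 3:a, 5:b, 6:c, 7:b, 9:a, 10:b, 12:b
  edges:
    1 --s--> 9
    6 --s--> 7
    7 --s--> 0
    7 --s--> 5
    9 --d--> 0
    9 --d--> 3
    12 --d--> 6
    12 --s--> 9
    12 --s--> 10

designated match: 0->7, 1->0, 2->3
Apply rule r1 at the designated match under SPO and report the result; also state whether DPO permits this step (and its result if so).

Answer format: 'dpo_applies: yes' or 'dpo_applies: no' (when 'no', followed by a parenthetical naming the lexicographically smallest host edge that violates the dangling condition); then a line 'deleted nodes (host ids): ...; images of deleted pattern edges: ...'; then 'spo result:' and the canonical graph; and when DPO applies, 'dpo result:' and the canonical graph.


dpo_applies: no
(the rule deletes node 0, which keeps host edge (9,0,d) outside the match image — the dangling condition fails, DPO blocks; SPO proceeds and side-deletes such edges)
deleted nodes (host ids): 0; images of deleted pattern edges: (7,0,s)
spo result:
nodes: 1:b, 3:a, 5:b, 6:c, 7:b, 9:a, 10:b, 12:b
edges: (1,9,s); (6,7,s); (7,3,s); (7,5,s); (9,3,d); (12,6,d); (12,9,s); (12,10,s)


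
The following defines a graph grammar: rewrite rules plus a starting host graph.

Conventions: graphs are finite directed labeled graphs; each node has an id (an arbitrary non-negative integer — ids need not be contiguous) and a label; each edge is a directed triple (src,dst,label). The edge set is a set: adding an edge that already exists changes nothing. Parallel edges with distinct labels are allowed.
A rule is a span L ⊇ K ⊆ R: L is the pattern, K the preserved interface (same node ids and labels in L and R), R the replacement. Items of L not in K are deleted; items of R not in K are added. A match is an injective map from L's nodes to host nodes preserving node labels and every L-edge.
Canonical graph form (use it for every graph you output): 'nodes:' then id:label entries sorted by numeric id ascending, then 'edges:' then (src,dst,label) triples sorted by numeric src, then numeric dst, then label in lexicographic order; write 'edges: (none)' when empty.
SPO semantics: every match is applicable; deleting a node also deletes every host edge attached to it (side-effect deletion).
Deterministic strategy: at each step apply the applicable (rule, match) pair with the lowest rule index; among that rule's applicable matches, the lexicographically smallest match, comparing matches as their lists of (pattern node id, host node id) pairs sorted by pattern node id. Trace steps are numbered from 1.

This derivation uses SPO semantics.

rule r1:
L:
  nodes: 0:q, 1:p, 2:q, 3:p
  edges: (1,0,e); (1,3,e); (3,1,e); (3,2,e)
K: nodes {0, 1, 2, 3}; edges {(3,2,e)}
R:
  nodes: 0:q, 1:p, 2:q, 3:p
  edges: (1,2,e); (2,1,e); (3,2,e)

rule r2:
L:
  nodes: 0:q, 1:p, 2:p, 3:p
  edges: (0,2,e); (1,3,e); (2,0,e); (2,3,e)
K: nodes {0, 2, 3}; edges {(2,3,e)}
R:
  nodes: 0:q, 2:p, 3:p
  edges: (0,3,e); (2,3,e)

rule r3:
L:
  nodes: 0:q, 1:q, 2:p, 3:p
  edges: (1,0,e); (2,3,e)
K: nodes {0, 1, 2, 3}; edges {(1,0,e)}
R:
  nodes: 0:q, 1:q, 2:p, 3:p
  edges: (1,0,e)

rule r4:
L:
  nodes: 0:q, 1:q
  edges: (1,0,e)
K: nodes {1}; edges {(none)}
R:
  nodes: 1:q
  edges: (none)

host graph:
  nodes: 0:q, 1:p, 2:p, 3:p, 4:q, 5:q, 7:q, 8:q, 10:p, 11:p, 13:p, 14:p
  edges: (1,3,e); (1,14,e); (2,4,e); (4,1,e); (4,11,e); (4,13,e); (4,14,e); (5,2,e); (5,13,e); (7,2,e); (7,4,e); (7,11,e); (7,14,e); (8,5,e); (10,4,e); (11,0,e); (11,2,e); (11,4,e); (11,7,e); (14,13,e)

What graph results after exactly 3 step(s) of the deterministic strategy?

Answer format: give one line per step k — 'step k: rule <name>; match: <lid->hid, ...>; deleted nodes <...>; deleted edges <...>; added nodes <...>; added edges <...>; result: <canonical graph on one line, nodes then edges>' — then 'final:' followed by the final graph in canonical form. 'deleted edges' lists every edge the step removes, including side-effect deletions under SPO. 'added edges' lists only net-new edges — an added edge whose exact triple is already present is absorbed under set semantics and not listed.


step 1: rule r3; match: 0->4, 1->7, 2->1, 3->3; deleted nodes (none); deleted edges (1,3,e); added nodes (none); added edges (none); result: nodes: 0:q, 1:p, 2:p, 3:p, 4:q, 5:q, 7:q, 8:q, 10:p, 11:p, 13:p, 14:p edges: (1,14,e); (2,4,e); (4,1,e); (4,11,e); (4,13,e); (4,14,e); (5,2,e); (5,13,e); (7,2,e); (7,4,e); (7,11,e); (7,14,e); (8,5,e); (10,4,e); (11,0,e); (11,2,e); (11,4,e); (11,7,e); (14,13,e)
step 2: rule r3; match: 0->4, 1->7, 2->1, 3->14; deleted nodes (none); deleted edges (1,14,e); added nodes (none); added edges (none); result: nodes: 0:q, 1:p, 2:p, 3:p, 4:q, 5:q, 7:q, 8:q, 10:p, 11:p, 13:p, 14:p edges: (2,4,e); (4,1,e); (4,11,e); (4,13,e); (4,14,e); (5,2,e); (5,13,e); (7,2,e); (7,4,e); (7,11,e); (7,14,e); (8,5,e); (10,4,e); (11,0,e); (11,2,e); (11,4,e); (11,7,e); (14,13,e)
step 3: rule r3; match: 0->4, 1->7, 2->11, 3->2; deleted nodes (none); deleted edges (11,2,e); added nodes (none); added edges (none); result: nodes: 0:q, 1:p, 2:p, 3:p, 4:q, 5:q, 7:q, 8:q, 10:p, 11:p, 13:p, 14:p edges: (2,4,e); (4,1,e); (4,11,e); (4,13,e); (4,14,e); (5,2,e); (5,13,e); (7,2,e); (7,4,e); (7,11,e); (7,14,e); (8,5,e); (10,4,e); (11,0,e); (11,4,e); (11,7,e); (14,13,e)
final:
nodes: 0:q, 1:p, 2:p, 3:p, 4:q, 5:q, 7:q, 8:q, 10:p, 11:p, 13:p, 14:p
edges: (2,4,e); (4,1,e); (4,11,e); (4,13,e); (4,14,e); (5,2,e); (5,13,e); (7,2,e); (7,4,e); (7,11,e); (7,14,e); (8,5,e); (10,4,e); (11,0,e); (11,4,e); (11,7,e); (14,13,e)


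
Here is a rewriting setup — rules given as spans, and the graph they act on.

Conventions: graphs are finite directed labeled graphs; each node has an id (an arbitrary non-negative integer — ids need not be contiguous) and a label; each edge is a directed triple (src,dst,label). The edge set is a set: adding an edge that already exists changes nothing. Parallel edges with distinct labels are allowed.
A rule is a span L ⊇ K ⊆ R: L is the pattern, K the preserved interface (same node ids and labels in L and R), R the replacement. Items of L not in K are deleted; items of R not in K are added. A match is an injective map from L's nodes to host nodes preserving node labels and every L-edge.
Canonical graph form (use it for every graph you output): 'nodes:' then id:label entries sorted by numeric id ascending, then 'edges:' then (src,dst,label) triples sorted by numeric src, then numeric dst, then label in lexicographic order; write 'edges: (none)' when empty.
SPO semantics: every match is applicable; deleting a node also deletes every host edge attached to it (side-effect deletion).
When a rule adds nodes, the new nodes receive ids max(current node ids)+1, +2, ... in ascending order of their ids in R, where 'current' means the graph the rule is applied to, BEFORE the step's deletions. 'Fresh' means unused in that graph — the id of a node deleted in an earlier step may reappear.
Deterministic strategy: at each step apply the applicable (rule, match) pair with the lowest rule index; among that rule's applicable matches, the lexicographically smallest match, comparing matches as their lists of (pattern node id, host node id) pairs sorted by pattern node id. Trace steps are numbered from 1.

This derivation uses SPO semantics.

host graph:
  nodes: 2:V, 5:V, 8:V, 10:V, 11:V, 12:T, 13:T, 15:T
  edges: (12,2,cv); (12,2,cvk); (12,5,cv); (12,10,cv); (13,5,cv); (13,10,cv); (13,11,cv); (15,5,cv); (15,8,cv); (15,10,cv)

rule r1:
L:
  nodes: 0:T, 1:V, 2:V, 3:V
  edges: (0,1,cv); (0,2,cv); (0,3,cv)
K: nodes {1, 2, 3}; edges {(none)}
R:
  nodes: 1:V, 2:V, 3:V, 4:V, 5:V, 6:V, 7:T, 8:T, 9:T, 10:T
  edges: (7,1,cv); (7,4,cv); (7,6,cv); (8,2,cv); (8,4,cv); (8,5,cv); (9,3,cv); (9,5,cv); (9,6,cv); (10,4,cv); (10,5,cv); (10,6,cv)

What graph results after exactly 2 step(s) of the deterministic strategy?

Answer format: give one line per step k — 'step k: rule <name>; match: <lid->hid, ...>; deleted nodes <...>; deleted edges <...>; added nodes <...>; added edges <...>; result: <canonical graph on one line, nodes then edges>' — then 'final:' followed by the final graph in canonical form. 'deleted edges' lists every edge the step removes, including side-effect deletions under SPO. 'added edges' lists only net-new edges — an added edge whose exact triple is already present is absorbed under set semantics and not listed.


step 1: rule r1; match: 0->12, 1->2, 2->5, 3->10; deleted nodes 12; deleted edges (12,2,cv); (12,2,cvk); (12,5,cv); (12,10,cv); added nodes 16, 17, 18, 19, 20, 21, 22; added edges (19,2,cv); (19,16,cv); (19,18,cv); (20,5,cv); (20,16,cv); (20,17,cv); (21,10,cv); (21,17,cv); (21,18,cv); (22,16,cv); (22,17,cv); (22,18,cv); result: nodes: 2:V, 5:V, 8:V, 10:V, 11:V, 13:T, 15:T, 16:V, 17:V, 18:V, 19:T, 20:T, 21:T, 22:T edges: (13,5,cv); (13,10,cv); (13,11,cv); (15,5,cv); (15,8,cv); (15,10,cv); (19,2,cv); (19,16,cv); (19,18,cv); (20,5,cv); (20,16,cv); (20,17,cv); (21,10,cv); (21,17,cv); (21,18,cv); (22,16,cv); (22,17,cv); (22,18,cv)
step 2: rule r1; match: 0->13, 1->5, 2->10, 3->11; deleted nodes 13; deleted edges (13,5,cv); (13,10,cv); (13,11,cv); added nodes 23, 24, 25, 26, 27, 28, 29; added edges (26,5,cv); (26,23,cv); (26,25,cv); (27,10,cv); (27,23,cv); (27,24,cv); (28,11,cv); (28,24,cv); (28,25,cv); (29,23,cv); (29,24,cv); (29,25,cv); result: nodes: 2:V, 5:V, 8:V, 10:V, 11:V, 15:T, 16:V, 17:V, 18:V, 19:T, 20:T, 21:T, 22:T, 23:V, 24:V, 25:V, 26:T, 27:T, 28:T, 29:T edges: (15,5,cv); (15,8,cv); (15,10,cv); (19,2,cv); (19,16,cv); (19,18,cv); (20,5,cv); (20,16,cv); (20,17,cv); (21,10,cv); (21,17,cv); (21,18,cv); (22,16,cv); (22,17,cv); (22,18,cv); (26,5,cv); (26,23,cv); (26,25,cv); (27,10,cv); (27,23,cv); (27,24,cv); (28,11,cv); (28,24,cv); (28,25,cv); (29,23,cv); (29,24,cv); (29,25,cv)
final:
nodes: 2:V, 5:V, 8:V, 10:V, 11:V, 15:T, 16:V, 17:V, 18:V, 19:T, 20:T, 21:T, 22:T, 23:V, 24:V, 25:V, 26:T, 27:T, 28:T, 29:T
edges: (15,5,cv); (15,8,cv); (15,10,cv); (19,2,cv); (19,16,cv); (19,18,cv); (20,5,cv); (20,16,cv); (20,17,cv); (21,10,cv); (21,17,cv); (21,18,cv); (22,16,cv); (22,17,cv); (22,18,cv); (26,5,cv); (26,23,cv); (26,25,cv); (27,10,cv); (27,23,cv); (27,24,cv); (28,11,cv); (28,24,cv); (28,25,cv); (29,23,cv); (29,24,cv); (29,25,cv)


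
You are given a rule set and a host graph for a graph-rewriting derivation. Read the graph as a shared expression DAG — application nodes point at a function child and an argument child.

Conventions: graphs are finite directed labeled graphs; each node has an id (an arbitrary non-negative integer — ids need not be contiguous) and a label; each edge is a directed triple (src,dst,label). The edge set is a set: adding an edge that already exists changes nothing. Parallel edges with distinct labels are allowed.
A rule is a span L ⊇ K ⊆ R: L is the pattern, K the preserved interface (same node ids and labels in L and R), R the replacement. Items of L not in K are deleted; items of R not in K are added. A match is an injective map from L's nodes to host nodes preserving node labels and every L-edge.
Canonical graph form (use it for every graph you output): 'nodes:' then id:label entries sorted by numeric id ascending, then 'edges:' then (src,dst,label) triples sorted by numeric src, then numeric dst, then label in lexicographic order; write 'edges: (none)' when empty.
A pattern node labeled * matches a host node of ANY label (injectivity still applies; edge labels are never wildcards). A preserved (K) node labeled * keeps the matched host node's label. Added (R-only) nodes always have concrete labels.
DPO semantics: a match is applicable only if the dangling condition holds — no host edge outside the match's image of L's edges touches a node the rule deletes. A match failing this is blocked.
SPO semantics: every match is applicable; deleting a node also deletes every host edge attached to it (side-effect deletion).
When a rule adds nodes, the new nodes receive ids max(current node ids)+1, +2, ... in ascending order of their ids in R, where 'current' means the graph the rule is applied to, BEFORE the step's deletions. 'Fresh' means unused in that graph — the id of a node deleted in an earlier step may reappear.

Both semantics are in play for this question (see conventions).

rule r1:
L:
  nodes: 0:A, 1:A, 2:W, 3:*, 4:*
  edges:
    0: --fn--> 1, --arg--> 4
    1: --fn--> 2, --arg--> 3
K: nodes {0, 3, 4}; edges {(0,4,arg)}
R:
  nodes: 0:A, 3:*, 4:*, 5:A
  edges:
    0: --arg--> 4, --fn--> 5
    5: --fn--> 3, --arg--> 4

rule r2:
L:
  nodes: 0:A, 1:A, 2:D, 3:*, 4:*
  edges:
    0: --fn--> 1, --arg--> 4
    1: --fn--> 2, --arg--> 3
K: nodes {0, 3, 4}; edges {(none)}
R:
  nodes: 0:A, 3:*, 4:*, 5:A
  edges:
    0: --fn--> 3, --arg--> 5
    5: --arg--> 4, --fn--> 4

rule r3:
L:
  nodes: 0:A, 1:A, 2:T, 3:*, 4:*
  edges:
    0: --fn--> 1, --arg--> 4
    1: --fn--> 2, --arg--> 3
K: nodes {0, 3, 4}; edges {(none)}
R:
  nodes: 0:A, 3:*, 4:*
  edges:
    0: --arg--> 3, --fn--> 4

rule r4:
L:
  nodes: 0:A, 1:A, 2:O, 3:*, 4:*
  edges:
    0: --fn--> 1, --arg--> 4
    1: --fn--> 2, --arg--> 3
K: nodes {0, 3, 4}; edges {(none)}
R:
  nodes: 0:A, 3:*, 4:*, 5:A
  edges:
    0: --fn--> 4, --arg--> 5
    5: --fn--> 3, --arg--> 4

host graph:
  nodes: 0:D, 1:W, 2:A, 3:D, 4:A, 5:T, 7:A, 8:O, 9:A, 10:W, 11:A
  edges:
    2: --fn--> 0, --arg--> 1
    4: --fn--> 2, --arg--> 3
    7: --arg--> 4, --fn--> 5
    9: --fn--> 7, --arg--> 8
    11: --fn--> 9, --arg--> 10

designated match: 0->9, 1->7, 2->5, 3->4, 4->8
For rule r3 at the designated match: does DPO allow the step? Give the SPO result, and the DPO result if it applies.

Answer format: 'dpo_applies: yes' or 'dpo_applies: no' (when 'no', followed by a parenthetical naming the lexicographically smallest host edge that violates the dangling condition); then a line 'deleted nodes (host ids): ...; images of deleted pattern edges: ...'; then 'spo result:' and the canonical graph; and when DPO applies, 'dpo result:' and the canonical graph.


dpo_applies: yes
deleted nodes (host ids): 5, 7; images of deleted pattern edges: (7,4,arg); (7,5,fn); (9,7,fn); (9,8,arg)
spo result:
nodes: 0:D, 1:W, 2:A, 3:D, 4:A, 8:O, 9:A, 10:W, 11:A
edges: (2,0,fn); (2,1,arg); (4,2,fn); (4,3,arg); (9,4,arg); (9,8,fn); (11,9,fn); (11,10,arg)
dpo result:
nodes: 0:D, 1:W, 2:A, 3:D, 4:A, 8:O, 9:A, 10:W, 11:A
edges: (2,0,fn); (2,1,arg); (4,2,fn); (4,3,arg); (9,4,arg); (9,8,fn); (11,9,fn); (11,10,arg)


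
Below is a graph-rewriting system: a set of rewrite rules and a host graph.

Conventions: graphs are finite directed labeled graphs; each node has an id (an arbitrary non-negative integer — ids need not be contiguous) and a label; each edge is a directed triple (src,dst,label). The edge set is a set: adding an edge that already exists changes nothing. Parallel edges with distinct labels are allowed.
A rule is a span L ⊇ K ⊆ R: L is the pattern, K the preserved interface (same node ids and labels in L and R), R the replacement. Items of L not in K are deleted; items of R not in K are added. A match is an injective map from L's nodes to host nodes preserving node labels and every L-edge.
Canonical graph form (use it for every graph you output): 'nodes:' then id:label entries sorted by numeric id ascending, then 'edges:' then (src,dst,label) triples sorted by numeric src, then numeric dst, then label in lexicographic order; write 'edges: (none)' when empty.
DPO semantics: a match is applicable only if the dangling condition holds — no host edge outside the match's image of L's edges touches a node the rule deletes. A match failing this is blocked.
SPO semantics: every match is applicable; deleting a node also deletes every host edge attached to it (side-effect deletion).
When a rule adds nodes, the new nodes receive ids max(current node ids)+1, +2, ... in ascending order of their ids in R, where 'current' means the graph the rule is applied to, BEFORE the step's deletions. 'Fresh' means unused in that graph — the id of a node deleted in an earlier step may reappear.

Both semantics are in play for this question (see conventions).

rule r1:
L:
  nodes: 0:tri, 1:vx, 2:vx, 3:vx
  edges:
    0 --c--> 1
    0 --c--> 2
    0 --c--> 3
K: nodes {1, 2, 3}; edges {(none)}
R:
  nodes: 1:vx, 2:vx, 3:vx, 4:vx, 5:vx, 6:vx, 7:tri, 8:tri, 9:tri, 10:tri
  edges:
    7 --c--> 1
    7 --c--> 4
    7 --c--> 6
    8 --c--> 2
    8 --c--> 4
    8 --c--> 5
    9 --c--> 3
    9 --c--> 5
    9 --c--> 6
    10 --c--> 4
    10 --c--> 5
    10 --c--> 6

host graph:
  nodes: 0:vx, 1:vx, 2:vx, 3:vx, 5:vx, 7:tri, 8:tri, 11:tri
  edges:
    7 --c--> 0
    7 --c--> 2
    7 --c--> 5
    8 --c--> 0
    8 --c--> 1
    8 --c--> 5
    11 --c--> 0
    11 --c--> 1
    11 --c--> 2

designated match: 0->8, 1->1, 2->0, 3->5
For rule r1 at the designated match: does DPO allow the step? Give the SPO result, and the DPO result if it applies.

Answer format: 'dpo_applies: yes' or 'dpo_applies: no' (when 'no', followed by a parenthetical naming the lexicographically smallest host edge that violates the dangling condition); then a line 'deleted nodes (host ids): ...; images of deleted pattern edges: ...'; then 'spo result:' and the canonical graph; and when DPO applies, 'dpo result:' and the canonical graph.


dpo_applies: yes
deleted nodes (host ids): 8; images of deleted pattern edges: (8,0,c); (8,1,c); (8,5,c)
spo result:
nodes: 0:vx, 1:vx, 2:vx, 3:vx, 5:vx, 7:tri, 11:tri, 12:vx, 13:vx, 14:vx, 15:tri, 16:tri, 17:tri, 18:tri
edges: (7,0,c); (7,2,c); (7,5,c); (11,0,c); (11,1,c); (11,2,c); (15,1,c); (15,12,c); (15,14,c); (16,0,c); (16,12,c); (16,13,c); (17,5,c); (17,13,c); (17,14,c); (18,12,c); (18,13,c); (18,14,c)
dpo result:
nodes: 0:vx, 1:vx, 2:vx, 3:vx, 5:vx, 7:tri, 11:tri, 12:vx, 13:vx, 14:vx, 15:tri, 16:tri, 17:tri, 18:tri
edges: (7,0,c); (7,2,c); (7,5,c); (11,0,c); (11,1,c); (11,2,c); (15,1,c); (15,12,c); (15,14,c); (16,0,c); (16,12,c); (16,13,c); (17,5,c); (17,13,c); (17,14,c); (18,12,c); (18,13,c); (18,14,c)
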